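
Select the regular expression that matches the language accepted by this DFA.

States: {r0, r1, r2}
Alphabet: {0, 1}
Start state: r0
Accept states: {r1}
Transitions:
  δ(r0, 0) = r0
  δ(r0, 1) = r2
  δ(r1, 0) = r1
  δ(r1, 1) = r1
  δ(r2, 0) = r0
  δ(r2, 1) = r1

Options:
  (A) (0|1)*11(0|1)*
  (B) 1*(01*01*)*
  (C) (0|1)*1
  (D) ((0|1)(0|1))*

Check each option against the DFA on short strings; one disagreement eliminates an option:
  (A) (0|1)*11(0|1)*: agrees with the DFA on every string of length ≤ 6
  (B) 1*(01*01*)*: on ε the DFA stays in r0 and rejects (r0 ∉ Accept), but the regex matches it → eliminate
  (C) (0|1)*1: on '1' the DFA goes r0 → r2 and rejects (r2 ∉ Accept), but the regex matches it → eliminate
  (D) ((0|1)(0|1))*: on ε the DFA stays in r0 and rejects (r0 ∉ Accept), but the regex matches it → eliminate
Only (A) is consistent with the DFA.
(A) (0|1)*11(0|1)*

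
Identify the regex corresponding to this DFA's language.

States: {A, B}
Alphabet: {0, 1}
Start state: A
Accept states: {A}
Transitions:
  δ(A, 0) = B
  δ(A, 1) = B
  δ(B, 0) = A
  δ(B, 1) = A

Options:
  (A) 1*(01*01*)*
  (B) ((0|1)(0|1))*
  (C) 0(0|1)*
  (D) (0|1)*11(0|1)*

Check each option against the DFA on short strings; one disagreement eliminates an option:
  (A) 1*(01*01*)*: on '1' the DFA goes A → B and rejects (B ∉ Accept), but the regex matches it → eliminate
  (B) ((0|1)(0|1))*: agrees with the DFA on every string of length ≤ 6
  (C) 0(0|1)*: on ε the DFA stays in A and accepts (A ∈ Accept), but the regex does not match it → eliminate
  (D) (0|1)*11(0|1)*: on ε the DFA stays in A and accepts (A ∈ Accept), but the regex does not match it → eliminate
Only (B) is consistent with the DFA.
(B) ((0|1)(0|1))*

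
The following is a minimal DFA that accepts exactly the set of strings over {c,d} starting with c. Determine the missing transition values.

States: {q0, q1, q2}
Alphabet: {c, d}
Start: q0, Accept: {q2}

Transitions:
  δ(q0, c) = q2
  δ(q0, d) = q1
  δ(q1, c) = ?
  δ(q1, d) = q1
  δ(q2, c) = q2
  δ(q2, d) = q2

From the language and accept set, identify what each state tracks — q0: no input read; q1: started with d (dead); q2: started with c.
Each missing δ(q, a) is the state matching the new tracked value after reading a.
δ(q1, c) = q1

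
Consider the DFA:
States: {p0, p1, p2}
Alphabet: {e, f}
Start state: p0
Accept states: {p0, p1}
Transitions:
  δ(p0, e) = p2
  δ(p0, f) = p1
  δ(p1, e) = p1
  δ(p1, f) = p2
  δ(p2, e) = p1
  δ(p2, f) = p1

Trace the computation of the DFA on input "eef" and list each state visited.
read 'e': p0 → p2
  read 'e': p2 → p1
  read 'f': p1 → p2
p0 -> p2 -> p1 -> p2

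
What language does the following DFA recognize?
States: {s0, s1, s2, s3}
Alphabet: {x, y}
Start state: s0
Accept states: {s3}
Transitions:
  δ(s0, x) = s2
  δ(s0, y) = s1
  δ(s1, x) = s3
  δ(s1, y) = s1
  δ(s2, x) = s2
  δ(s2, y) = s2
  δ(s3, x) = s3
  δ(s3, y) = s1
Testing a few strings:
  'xyy' → reject
  'x' → reject
  'xx' → reject
  'yxy' → reject
State roles: s0=no input read; s1=started with y, last symbol y; s2=started with x (dead); s3=started with y, last symbol x
All strings over {x,y} that start with y and end with x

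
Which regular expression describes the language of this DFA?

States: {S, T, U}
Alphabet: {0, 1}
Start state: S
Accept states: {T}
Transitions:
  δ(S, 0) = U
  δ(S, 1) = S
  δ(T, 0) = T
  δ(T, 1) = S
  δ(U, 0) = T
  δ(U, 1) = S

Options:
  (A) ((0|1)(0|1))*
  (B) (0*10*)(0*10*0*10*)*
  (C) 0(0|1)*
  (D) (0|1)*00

Check each option against the DFA on short strings; one disagreement eliminates an option:
  (A) ((0|1)(0|1))*: on ε the DFA stays in S and rejects (S ∉ Accept), but the regex matches it → eliminate
  (B) (0*10*)(0*10*0*10*)*: on '1' the DFA goes S → S and rejects (S ∉ Accept), but the regex matches it → eliminate
  (C) 0(0|1)*: on '0' the DFA goes S → U and rejects (U ∉ Accept), but the regex matches it → eliminate
  (D) (0|1)*00: agrees with the DFA on every string of length ≤ 6
Only (D) is consistent with the DFA.
(D) (0|1)*00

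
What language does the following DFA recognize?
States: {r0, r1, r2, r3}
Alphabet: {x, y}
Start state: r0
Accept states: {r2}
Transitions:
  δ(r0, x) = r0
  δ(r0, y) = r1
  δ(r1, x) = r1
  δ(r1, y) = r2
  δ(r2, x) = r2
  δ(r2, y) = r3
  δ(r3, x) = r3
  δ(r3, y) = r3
Testing a few strings:
  'yxx' → reject
  'yx' → reject
  'xx' → reject
  'yxy' → accept
State roles: r0=zero y's; r1=one y; r2=two y's; r3=≥ three y's (dead)
All strings over {x,y} containing exactly two y's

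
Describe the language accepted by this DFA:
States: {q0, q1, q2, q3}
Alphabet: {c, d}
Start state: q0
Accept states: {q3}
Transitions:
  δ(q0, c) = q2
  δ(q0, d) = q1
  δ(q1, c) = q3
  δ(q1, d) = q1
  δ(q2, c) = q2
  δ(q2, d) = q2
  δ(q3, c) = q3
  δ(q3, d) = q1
Testing a few strings:
  'ddcc' → accept
  'dcd' → reject
  'dd' → reject
  'c' → reject
State roles: q0=no input read; q1=started with d, last symbol d; q2=started with c (dead); q3=started with d, last symbol c
All strings over {c,d} that start with d and end with c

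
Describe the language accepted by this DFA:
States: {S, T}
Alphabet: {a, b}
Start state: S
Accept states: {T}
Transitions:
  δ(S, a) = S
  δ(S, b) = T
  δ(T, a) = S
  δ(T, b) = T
Testing a few strings:
  'bab' → accept
  'aa' → reject
  'a' → reject
  'aaa' → reject
State roles: S=last symbol not b; T=last symbol is b
All strings over {a,b} ending with b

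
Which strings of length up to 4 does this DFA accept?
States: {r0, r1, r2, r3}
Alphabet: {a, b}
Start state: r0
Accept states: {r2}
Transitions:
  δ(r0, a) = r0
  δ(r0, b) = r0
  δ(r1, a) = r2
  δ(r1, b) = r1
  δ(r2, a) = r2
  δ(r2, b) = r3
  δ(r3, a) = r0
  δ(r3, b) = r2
None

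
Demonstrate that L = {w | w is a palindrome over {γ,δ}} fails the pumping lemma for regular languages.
Assume L is regular with pumping length p. Idea: pumping the leading γ-block breaks the symmetry.
Choose s = γ^p δ γ^p (a palindrome of length 2p+1 ≥ p). By the pumping lemma, s = xyz with |xy| ≤ p, |y| > 0, so y = γ^k with k > 0 (xy lies entirely in the first γ^p). Then xy²z = γ^(p+k) δ γ^p, which is not a palindrome since p+k ≠ p.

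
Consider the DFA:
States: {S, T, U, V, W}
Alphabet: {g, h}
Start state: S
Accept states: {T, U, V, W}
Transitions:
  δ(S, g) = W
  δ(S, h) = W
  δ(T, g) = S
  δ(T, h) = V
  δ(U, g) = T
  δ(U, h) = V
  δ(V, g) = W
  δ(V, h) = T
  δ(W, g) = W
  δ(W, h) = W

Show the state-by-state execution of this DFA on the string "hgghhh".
read 'h': S → W
  read 'g': W → W
  read 'g': W → W
  read 'h': W → W
  read 'h': W → W
  read 'h': W → W
S -> W -> W -> W -> W -> W -> W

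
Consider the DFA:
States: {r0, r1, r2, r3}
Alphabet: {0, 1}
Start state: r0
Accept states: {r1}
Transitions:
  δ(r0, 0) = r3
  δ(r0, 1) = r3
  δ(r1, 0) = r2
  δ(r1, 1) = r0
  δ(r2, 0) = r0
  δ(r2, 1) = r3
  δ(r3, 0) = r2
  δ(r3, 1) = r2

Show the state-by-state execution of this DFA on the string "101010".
read '1': r0 → r3
  read '0': r3 → r2
  read '1': r2 → r3
  read '0': r3 → r2
  read '1': r2 → r3
  read '0': r3 → r2
r0 -> r3 -> r2 -> r3 -> r2 -> r3 -> r2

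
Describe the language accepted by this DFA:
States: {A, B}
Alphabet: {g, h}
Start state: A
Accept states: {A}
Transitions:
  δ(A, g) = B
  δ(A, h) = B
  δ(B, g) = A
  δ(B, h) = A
Testing a few strings:
  'h' → reject
  'hgh' → reject
  'g' → reject
  'hgg' → reject
State roles: A=even length so far; B=odd length so far
All strings over {g,h} of even length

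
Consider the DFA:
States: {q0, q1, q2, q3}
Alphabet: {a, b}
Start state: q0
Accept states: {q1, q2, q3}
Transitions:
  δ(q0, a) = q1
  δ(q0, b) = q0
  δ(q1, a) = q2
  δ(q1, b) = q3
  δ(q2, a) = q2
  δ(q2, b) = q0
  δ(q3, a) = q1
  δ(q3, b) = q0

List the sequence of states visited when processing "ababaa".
read 'a': q0 → q1
  read 'b': q1 → q3
  read 'a': q3 → q1
  read 'b': q1 → q3
  read 'a': q3 → q1
  read 'a': q1 → q2
q0 -> q1 -> q3 -> q1 -> q3 -> q1 -> q2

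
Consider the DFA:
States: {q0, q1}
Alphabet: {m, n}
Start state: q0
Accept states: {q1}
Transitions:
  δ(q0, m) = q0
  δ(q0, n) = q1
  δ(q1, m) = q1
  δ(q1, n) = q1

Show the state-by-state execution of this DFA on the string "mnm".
read 'm': q0 → q0
  read 'n': q0 → q1
  read 'm': q1 → q1
q0 -> q0 -> q1 -> q1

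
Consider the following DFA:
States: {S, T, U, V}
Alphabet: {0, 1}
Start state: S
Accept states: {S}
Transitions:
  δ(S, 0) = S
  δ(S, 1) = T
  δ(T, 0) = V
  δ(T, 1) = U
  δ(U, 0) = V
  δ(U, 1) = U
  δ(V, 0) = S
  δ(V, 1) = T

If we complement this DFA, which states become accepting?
Complement accept states = All states \ Original accept states
= {S, T, U, V} \ {S}
{T, U, V}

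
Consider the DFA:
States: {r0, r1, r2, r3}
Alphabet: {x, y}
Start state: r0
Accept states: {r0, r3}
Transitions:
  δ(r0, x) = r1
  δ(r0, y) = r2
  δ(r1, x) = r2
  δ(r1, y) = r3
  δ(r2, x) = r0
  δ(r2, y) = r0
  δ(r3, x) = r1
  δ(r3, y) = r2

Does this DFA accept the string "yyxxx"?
Processing string "yyxxx":
  r0 --y--> r2
  r2 --y--> r0
  r0 --x--> r1
  r1 --x--> r2
  r2 --x--> r0
Final state: r0
Accept states: {r0, r3}
Yes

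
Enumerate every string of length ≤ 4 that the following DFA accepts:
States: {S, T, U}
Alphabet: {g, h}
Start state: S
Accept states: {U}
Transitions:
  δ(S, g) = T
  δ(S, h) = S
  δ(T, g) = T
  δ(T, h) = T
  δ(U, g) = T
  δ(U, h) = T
None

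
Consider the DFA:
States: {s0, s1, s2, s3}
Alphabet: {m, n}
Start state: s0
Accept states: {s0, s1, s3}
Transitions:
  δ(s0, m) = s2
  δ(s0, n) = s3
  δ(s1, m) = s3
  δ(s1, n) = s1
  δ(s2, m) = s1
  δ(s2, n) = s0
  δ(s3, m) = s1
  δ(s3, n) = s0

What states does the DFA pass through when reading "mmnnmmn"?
read 'm': s0 → s2
  read 'm': s2 → s1
  read 'n': s1 → s1
  read 'n': s1 → s1
  read 'm': s1 → s3
  read 'm': s3 → s1
  read 'n': s1 → s1
s0 -> s2 -> s1 -> s1 -> s1 -> s3 -> s1 -> s1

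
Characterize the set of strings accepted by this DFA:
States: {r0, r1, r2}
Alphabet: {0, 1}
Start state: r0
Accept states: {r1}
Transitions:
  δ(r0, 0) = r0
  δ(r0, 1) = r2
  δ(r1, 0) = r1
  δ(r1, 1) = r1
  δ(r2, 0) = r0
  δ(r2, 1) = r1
Testing a few strings:
  '10' → reject
  '001' → reject
  '100' → reject
  '00' → reject
State roles: r0=no progress toward 11; r1=substring 11 seen; r2=one trailing 1
All binary strings containing the substring 11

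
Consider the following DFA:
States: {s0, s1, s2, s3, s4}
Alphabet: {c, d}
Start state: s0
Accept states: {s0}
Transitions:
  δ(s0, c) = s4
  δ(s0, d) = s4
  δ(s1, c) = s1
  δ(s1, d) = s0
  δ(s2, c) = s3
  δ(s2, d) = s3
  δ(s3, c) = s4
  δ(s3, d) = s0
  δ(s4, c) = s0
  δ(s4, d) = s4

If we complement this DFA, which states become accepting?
Complement accept states = All states \ Original accept states
= {s0, s1, s2, s3, s4} \ {s0}
{s1, s2, s3, s4}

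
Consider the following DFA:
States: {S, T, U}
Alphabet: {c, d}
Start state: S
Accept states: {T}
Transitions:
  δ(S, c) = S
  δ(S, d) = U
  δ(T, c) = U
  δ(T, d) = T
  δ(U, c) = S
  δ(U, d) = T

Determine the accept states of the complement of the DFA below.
Complement accept states = All states \ Original accept states
= {S, T, U} \ {T}
{S, U}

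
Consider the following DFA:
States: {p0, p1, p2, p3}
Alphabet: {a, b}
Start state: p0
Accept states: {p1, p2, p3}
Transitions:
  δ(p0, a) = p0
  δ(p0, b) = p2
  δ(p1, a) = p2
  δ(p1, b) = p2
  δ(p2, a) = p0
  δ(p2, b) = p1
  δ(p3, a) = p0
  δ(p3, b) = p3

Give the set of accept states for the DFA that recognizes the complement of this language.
Complement accept states = All states \ Original accept states
= {p0, p1, p2, p3} \ {p1, p2, p3}
{p0}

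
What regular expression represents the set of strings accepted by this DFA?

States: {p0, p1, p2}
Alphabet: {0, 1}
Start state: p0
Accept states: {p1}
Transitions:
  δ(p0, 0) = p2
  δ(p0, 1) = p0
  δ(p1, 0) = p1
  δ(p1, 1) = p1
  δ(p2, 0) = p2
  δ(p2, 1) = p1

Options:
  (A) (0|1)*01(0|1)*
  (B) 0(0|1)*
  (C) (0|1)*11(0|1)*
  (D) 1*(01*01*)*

Check each option against the DFA on short strings; one disagreement eliminates an option:
  (A) (0|1)*01(0|1)*: agrees with the DFA on every string of length ≤ 6
  (B) 0(0|1)*: on '0' the DFA goes p0 → p2 and rejects (p2 ∉ Accept), but the regex matches it → eliminate
  (C) (0|1)*11(0|1)*: on '01' the DFA goes p0 → p2 → p1 and accepts (p1 ∈ Accept), but the regex does not match it → eliminate
  (D) 1*(01*01*)*: on ε the DFA stays in p0 and rejects (p0 ∉ Accept), but the regex matches it → eliminate
Only (A) is consistent with the DFA.
(A) (0|1)*01(0|1)*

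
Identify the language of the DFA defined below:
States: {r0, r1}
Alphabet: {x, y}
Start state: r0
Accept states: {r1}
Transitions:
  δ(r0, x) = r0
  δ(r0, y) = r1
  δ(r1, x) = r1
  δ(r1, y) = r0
Testing a few strings:
  'y' → accept
  'yyy' → accept
  'xx' → reject
  'yxy' → reject
State roles: r0=even number of y's so far; r1=odd number of y's so far
All strings over {x,y} with an odd number of y's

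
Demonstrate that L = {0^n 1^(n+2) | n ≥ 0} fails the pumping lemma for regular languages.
Assume L is regular with pumping length p. Idea: pumping the 0-block breaks the fixed offset of 2.
Choose s = 0^p 1^(p+2) ∈ L. By the pumping lemma, s = xyz with |xy| ≤ p, |y| > 0, so y = 0^k with k ≥ 1. Then xy²z = 0^(p+k) 1^(p+2). For this to be in L we would need p+2 = (p+k)+2, i.e. k = 0, contradicting k ≥ 1. So xy²z ∉ L.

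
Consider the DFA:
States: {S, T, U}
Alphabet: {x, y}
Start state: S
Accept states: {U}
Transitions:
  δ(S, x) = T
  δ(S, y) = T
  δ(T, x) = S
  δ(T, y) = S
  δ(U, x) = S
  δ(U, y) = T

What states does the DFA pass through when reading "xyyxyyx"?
read 'x': S → T
  read 'y': T → S
  read 'y': S → T
  read 'x': T → S
  read 'y': S → T
  read 'y': T → S
  read 'x': S → T
S -> T -> S -> T -> S -> T -> S -> T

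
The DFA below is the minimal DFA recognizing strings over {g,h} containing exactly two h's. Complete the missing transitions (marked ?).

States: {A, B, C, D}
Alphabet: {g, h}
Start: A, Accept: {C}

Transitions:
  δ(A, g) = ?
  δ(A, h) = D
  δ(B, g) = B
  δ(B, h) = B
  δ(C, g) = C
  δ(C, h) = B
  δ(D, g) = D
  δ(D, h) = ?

From the language and accept set, identify what each state tracks — A: zero h's; B: ≥ three h's (dead); C: two h's; D: one h.
Each missing δ(q, a) is the state matching the new tracked value after reading a.
δ(A, g) = A; δ(D, h) = C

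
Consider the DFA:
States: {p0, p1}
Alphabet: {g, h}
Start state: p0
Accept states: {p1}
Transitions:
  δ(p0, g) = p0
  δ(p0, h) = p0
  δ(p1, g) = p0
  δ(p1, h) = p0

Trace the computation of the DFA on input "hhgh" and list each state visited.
read 'h': p0 → p0
  read 'h': p0 → p0
  read 'g': p0 → p0
  read 'h': p0 → p0
p0 -> p0 -> p0 -> p0 -> p0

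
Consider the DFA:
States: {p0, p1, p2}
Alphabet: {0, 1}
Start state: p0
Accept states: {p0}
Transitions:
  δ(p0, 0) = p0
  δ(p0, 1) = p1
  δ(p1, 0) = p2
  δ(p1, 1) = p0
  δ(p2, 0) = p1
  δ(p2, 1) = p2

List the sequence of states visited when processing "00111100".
read '0': p0 → p0
  read '0': p0 → p0
  read '1': p0 → p1
  read '1': p1 → p0
  read '1': p0 → p1
  read '1': p1 → p0
  read '0': p0 → p0
  read '0': p0 → p0
p0 -> p0 -> p0 -> p1 -> p0 -> p1 -> p0 -> p0 -> p0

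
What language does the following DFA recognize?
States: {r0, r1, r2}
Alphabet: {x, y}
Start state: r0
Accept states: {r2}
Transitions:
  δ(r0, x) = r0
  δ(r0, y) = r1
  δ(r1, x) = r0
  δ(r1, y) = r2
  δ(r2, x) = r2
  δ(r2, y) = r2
Testing a few strings:
  'xx' → reject
  'y' → reject
  'yyx' → accept
  'yyxy' → accept
State roles: r0=no progress toward yy; r1=one trailing y; r2=substring yy seen
All strings over {x,y} containing the substring yy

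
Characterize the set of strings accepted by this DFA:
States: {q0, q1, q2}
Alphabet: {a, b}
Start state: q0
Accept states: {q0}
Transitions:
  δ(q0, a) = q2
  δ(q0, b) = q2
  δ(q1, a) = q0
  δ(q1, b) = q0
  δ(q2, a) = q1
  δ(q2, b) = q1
Testing a few strings:
  'aa' → reject
  'aabb' → reject
  'ba' → reject
  'baa' → accept
State roles: q0=length ≡ 0 (mod 3); q1=length ≡ 2 (mod 3); q2=length ≡ 1 (mod 3)
All strings over {a,b} whose length is a multiple of 3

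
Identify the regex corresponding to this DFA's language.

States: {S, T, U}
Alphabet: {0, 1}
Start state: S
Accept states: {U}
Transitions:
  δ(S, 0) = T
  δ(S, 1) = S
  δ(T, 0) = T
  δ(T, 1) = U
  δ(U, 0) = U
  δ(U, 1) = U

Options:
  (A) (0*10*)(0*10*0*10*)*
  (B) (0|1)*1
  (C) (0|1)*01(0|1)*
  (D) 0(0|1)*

Check each option against the DFA on short strings; one disagreement eliminates an option:
  (A) (0*10*)(0*10*0*10*)*: on '1' the DFA goes S → S and rejects (S ∉ Accept), but the regex matches it → eliminate
  (B) (0|1)*1: on '1' the DFA goes S → S and rejects (S ∉ Accept), but the regex matches it → eliminate
  (C) (0|1)*01(0|1)*: agrees with the DFA on every string of length ≤ 6
  (D) 0(0|1)*: on '0' the DFA goes S → T and rejects (T ∉ Accept), but the regex matches it → eliminate
Only (C) is consistent with the DFA.
(C) (0|1)*01(0|1)*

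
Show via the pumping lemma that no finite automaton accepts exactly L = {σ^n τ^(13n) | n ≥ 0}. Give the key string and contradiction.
Assume L is regular with pumping length p. Idea: pumping the σ-block breaks the 1:13 ratio.
Choose s = σ^p τ^(13p) (length 14p ≥ p). By the pumping lemma, s = xyz with |xy| ≤ p, |y| > 0, so y = σ^k with k ≥ 1. Then xy²z = σ^(p+k) τ^(13p). For this to be in L we would need 13p = 13(p+k), i.e. 13k = 0, contradicting k ≥ 1. So xy²z ∉ L.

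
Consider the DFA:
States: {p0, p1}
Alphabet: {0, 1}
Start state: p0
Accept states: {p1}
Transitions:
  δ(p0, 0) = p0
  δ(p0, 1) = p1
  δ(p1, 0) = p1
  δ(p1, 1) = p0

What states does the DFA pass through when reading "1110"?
read '1': p0 → p1
  read '1': p1 → p0
  read '1': p0 → p1
  read '0': p1 → p1
p0 -> p1 -> p0 -> p1 -> p1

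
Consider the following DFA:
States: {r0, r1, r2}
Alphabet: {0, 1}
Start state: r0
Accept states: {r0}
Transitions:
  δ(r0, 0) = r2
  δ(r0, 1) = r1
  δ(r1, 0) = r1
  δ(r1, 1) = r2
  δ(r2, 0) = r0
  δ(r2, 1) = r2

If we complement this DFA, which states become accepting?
Complement accept states = All states \ Original accept states
= {r0, r1, r2} \ {r0}
{r1, r2}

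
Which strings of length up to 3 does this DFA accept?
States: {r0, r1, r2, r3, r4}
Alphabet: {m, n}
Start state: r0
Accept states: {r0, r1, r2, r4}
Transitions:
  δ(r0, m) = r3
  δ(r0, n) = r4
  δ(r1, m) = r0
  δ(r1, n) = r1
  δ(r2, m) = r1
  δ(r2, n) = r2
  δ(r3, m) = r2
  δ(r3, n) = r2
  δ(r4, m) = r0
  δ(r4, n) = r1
ε, n, mm, mn, nm, nn, mmm, mmn, mnm, mnn, nmn, nnm, nnn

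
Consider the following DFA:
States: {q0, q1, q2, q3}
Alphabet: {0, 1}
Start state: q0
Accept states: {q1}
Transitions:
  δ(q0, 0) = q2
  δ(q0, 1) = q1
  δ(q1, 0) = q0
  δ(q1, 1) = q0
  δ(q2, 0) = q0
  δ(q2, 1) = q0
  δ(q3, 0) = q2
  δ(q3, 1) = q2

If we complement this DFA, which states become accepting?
Complement accept states = All states \ Original accept states
= {q0, q1, q2, q3} \ {q1}
{q0, q2, q3}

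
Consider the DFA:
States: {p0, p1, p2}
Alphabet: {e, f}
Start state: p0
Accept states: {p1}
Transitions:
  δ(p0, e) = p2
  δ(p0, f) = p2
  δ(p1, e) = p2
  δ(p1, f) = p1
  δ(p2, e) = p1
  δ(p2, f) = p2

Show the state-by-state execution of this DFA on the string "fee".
read 'f': p0 → p2
  read 'e': p2 → p1
  read 'e': p1 → p2
p0 -> p2 -> p1 -> p2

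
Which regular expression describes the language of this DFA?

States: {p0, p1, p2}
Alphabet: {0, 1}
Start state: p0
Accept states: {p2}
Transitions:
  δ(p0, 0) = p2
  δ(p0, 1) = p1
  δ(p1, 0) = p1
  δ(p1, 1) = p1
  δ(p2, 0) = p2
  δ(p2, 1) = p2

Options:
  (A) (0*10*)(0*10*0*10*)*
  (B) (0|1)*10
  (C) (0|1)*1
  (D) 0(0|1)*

Check each option against the DFA on short strings; one disagreement eliminates an option:
  (A) (0*10*)(0*10*0*10*)*: on '0' the DFA goes p0 → p2 and accepts (p2 ∈ Accept), but the regex does not match it → eliminate
  (B) (0|1)*10: on '0' the DFA goes p0 → p2 and accepts (p2 ∈ Accept), but the regex does not match it → eliminate
  (C) (0|1)*1: on '0' the DFA goes p0 → p2 and accepts (p2 ∈ Accept), but the regex does not match it → eliminate
  (D) 0(0|1)*: agrees with the DFA on every string of length ≤ 6
Only (D) is consistent with the DFA.
(D) 0(0|1)*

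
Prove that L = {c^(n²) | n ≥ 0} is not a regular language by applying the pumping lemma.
Assume L is regular with pumping length p. Idea: pumping adds a fixed amount, but gaps between consecutive squares grow.
Choose s = c^(p²) (length p² ≥ p). By the pumping lemma, s = xyz with |xy| ≤ p, |y| > 0, so |y| = k with 1 ≤ k ≤ p. Then |xy²z| = p²+k. Since p² < p²+k ≤ p²+p < (p+1)², the length p²+k lies strictly between consecutive squares, so it is not a perfect square and xy²z ∉ L.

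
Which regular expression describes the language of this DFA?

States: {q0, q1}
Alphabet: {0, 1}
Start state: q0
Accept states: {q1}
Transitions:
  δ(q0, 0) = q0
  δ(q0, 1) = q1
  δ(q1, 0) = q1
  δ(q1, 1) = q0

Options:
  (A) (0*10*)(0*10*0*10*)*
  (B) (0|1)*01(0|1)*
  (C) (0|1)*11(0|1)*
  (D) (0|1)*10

Check each option against the DFA on short strings; one disagreement eliminates an option:
  (A) (0*10*)(0*10*0*10*)*: agrees with the DFA on every string of length ≤ 6
  (B) (0|1)*01(0|1)*: on '1' the DFA goes q0 → q1 and accepts (q1 ∈ Accept), but the regex does not match it → eliminate
  (C) (0|1)*11(0|1)*: on '1' the DFA goes q0 → q1 and accepts (q1 ∈ Accept), but the regex does not match it → eliminate
  (D) (0|1)*10: on '1' the DFA goes q0 → q1 and accepts (q1 ∈ Accept), but the regex does not match it → eliminate
Only (A) is consistent with the DFA.
(A) (0*10*)(0*10*0*10*)*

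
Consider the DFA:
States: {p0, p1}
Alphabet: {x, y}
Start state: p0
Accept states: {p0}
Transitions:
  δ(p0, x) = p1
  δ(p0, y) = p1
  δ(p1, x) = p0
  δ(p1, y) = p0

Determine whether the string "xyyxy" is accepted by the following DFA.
Processing string "xyyxy":
  p0 --x--> p1
  p1 --y--> p0
  p0 --y--> p1
  p1 --x--> p0
  p0 --y--> p1
Final state: p1
Accept states: {p0}
No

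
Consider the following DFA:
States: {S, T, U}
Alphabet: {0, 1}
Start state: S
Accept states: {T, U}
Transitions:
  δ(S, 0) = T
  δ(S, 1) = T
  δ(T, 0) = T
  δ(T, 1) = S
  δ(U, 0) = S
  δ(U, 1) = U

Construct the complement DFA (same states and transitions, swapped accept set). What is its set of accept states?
Complement accept states = All states \ Original accept states
= {S, T, U} \ {T, U}
{S}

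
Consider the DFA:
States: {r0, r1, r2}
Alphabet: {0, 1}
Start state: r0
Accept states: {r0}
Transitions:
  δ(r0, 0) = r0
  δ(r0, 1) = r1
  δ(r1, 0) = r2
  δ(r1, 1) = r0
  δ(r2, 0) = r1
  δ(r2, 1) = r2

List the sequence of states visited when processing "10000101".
read '1': r0 → r1
  read '0': r1 → r2
  read '0': r2 → r1
  read '0': r1 → r2
  read '0': r2 → r1
  read '1': r1 → r0
  read '0': r0 → r0
  read '1': r0 → r1
r0 -> r1 -> r2 -> r1 -> r2 -> r1 -> r0 -> r0 -> r1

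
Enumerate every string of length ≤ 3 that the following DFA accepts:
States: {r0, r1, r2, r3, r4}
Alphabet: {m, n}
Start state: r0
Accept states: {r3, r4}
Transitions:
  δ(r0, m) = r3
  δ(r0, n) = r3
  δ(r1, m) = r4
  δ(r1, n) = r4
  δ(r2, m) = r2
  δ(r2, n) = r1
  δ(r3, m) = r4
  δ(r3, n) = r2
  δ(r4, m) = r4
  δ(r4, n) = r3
m, n, mm, nm, mmm, mmn, nmm, nmn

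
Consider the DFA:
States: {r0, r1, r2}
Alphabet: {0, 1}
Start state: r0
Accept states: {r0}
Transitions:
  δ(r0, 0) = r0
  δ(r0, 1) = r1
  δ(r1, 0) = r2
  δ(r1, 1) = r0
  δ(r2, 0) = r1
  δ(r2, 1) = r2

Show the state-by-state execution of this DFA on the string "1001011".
read '1': r0 → r1
  read '0': r1 → r2
  read '0': r2 → r1
  read '1': r1 → r0
  read '0': r0 → r0
  read '1': r0 → r1
  read '1': r1 → r0
r0 -> r1 -> r2 -> r1 -> r0 -> r0 -> r1 -> r0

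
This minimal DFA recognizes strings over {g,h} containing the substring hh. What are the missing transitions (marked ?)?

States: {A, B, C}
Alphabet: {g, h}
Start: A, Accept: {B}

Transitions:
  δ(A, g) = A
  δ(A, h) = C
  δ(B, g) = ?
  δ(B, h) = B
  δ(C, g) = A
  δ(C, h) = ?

From the language and accept set, identify what each state tracks — A: no progress toward hh; B: substring hh seen; C: one trailing h.
Each missing δ(q, a) is the state matching the new tracked value after reading a.
δ(B, g) = B; δ(C, h) = B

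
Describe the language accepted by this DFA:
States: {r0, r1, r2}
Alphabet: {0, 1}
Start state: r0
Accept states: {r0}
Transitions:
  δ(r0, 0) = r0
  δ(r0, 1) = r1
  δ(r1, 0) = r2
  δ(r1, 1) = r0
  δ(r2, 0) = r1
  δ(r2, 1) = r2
Testing a few strings:
  '001' → reject
  '0001' → reject
  '10' → reject
  '101' → reject
State roles: r0=value ≡ 0 (mod 3); r1=value ≡ 1 (mod 3); r2=value ≡ 2 (mod 3)
All binary strings representing a multiple of 3 (read in base 2; leading zeros allowed and ε counts as 0)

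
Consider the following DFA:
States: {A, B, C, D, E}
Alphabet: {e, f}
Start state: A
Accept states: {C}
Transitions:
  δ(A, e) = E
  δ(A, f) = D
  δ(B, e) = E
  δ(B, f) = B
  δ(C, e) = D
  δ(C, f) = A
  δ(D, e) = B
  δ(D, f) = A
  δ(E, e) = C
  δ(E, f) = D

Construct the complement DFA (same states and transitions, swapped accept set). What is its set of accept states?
Complement accept states = All states \ Original accept states
= {A, B, C, D, E} \ {C}
{A, B, D, E}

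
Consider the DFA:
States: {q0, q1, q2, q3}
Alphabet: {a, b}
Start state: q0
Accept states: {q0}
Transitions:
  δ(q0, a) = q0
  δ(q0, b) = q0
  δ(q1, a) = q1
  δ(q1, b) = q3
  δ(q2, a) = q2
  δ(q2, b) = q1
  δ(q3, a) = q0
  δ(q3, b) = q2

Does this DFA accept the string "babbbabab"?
Processing string "babbbabab":
  q0 --b--> q0
  q0 --a--> q0
  q0 --b--> q0
  q0 --b--> q0
  q0 --b--> q0
  q0 --a--> q0
  q0 --b--> q0
  q0 --a--> q0
  q0 --b--> q0
Final state: q0
Accept states: {q0}
Yes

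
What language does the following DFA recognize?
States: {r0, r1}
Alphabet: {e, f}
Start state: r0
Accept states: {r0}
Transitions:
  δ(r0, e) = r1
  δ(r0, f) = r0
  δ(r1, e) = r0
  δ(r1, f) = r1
Testing a few strings:
  'e' → reject
  'ee' → accept
  'fee' → accept
  'eff' → reject
State roles: r0=even number of e's so far; r1=odd number of e's so far
All strings over {e,f} with an even number of e's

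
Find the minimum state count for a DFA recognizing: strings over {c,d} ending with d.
By Myhill–Nerode, count the distinguishable equivalence classes: two classes — last symbol is d vs. not.
2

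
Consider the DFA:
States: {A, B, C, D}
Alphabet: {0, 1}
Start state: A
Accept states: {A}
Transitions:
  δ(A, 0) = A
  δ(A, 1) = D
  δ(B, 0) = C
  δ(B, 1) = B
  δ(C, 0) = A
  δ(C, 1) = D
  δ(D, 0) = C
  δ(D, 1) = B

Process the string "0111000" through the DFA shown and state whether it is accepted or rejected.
Processing string "0111000":
  A --0--> A
  A --1--> D
  D --1--> B
  B --1--> B
  B --0--> C
  C --0--> A
  A --0--> A
Final state: A
Accept states: {A}
Yes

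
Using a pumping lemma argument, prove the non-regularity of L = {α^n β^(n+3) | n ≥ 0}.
Assume L is regular with pumping length p. Idea: pumping the α-block breaks the fixed offset of 3.
Choose s = α^p β^(p+3) ∈ L. By the pumping lemma, s = xyz with |xy| ≤ p, |y| > 0, so y = α^k with k ≥ 1. Then xy²z = α^(p+k) β^(p+3). For this to be in L we would need p+3 = (p+k)+3, i.e. k = 0, contradicting k ≥ 1. So xy²z ∉ L.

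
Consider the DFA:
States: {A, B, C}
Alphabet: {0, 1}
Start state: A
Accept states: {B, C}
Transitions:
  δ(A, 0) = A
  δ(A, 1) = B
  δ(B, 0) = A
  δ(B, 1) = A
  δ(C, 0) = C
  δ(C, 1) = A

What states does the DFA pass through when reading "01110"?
read '0': A → A
  read '1': A → B
  read '1': B → A
  read '1': A → B
  read '0': B → A
A -> A -> B -> A -> B -> A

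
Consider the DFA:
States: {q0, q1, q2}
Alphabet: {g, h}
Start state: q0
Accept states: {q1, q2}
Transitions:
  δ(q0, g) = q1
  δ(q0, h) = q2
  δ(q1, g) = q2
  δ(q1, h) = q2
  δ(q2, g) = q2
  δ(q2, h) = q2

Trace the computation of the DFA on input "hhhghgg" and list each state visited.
read 'h': q0 → q2
  read 'h': q2 → q2
  read 'h': q2 → q2
  read 'g': q2 → q2
  read 'h': q2 → q2
  read 'g': q2 → q2
  read 'g': q2 → q2
q0 -> q2 -> q2 -> q2 -> q2 -> q2 -> q2 -> q2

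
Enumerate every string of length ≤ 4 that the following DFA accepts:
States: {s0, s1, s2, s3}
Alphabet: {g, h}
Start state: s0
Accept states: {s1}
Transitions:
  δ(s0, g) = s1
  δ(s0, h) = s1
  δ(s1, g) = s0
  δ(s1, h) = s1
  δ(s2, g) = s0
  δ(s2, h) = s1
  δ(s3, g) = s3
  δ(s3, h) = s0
g, h, gh, hh, ggg, ggh, ghh, hgg, hgh, hhh, gggh, gghh, ghgg, ghgh, ghhh, hggh, hghh, hhgg, hhgh, hhhh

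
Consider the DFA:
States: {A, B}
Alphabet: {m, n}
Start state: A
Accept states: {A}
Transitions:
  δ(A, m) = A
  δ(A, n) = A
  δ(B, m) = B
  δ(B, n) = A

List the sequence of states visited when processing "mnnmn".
read 'm': A → A
  read 'n': A → A
  read 'n': A → A
  read 'm': A → A
  read 'n': A → A
A -> A -> A -> A -> A -> A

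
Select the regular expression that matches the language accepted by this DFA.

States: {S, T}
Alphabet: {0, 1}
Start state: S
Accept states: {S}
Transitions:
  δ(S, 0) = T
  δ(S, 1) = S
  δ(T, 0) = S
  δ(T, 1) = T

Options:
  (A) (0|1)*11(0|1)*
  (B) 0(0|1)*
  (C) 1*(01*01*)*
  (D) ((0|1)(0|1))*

Check each option against the DFA on short strings; one disagreement eliminates an option:
  (A) (0|1)*11(0|1)*: on ε the DFA stays in S and accepts (S ∈ Accept), but the regex does not match it → eliminate
  (B) 0(0|1)*: on ε the DFA stays in S and accepts (S ∈ Accept), but the regex does not match it → eliminate
  (C) 1*(01*01*)*: agrees with the DFA on every string of length ≤ 6
  (D) ((0|1)(0|1))*: on '1' the DFA goes S → S and accepts (S ∈ Accept), but the regex does not match it → eliminate
Only (C) is consistent with the DFA.
(C) 1*(01*01*)*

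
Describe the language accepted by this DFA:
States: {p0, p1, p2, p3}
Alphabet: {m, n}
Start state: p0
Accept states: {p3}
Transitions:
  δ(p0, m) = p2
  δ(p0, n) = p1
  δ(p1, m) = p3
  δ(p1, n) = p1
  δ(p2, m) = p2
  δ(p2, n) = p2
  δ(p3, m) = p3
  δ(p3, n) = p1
Testing a few strings:
  'nnm' → accept
  'm' → reject
  'mn' → reject
  'nnnn' → reject
State roles: p0=no input read; p1=started with n, last symbol n; p2=started with m (dead); p3=started with n, last symbol m
All strings over {m,n} that start with n and end with m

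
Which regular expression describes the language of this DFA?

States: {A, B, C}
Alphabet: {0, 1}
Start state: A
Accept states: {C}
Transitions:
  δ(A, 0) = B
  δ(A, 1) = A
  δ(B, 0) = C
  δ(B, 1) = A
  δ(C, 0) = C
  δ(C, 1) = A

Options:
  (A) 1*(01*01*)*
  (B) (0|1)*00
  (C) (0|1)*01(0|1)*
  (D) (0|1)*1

Check each option against the DFA on short strings; one disagreement eliminates an option:
  (A) 1*(01*01*)*: on ε the DFA stays in A and rejects (A ∉ Accept), but the regex matches it → eliminate
  (B) (0|1)*00: agrees with the DFA on every string of length ≤ 6
  (C) (0|1)*01(0|1)*: on '00' the DFA goes A → B → C and accepts (C ∈ Accept), but the regex does not match it → eliminate
  (D) (0|1)*1: on '1' the DFA goes A → A and rejects (A ∉ Accept), but the regex matches it → eliminate
Only (B) is consistent with the DFA.
(B) (0|1)*00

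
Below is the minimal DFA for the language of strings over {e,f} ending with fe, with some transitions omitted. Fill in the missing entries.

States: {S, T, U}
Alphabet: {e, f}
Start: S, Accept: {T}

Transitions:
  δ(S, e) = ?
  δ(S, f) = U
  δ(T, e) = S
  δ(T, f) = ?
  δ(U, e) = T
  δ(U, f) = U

From the language and accept set, identify what each state tracks — S: no suffix match; T: suffix is fe; U: one trailing f.
Each missing δ(q, a) is the state matching the new tracked value after reading a.
δ(S, e) = S; δ(T, f) = U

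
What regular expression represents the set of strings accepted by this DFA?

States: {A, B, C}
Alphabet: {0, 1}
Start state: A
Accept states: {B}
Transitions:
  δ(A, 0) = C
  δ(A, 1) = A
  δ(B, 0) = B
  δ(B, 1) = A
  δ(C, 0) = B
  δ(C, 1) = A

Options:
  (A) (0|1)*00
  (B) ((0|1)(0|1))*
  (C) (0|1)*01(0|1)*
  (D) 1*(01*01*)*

Check each option against the DFA on short strings; one disagreement eliminates an option:
  (A) (0|1)*00: agrees with the DFA on every string of length ≤ 6
  (B) ((0|1)(0|1))*: on ε the DFA stays in A and rejects (A ∉ Accept), but the regex matches it → eliminate
  (C) (0|1)*01(0|1)*: on '00' the DFA goes A → C → B and accepts (B ∈ Accept), but the regex does not match it → eliminate
  (D) 1*(01*01*)*: on ε the DFA stays in A and rejects (A ∉ Accept), but the regex matches it → eliminate
Only (A) is consistent with the DFA.
(A) (0|1)*00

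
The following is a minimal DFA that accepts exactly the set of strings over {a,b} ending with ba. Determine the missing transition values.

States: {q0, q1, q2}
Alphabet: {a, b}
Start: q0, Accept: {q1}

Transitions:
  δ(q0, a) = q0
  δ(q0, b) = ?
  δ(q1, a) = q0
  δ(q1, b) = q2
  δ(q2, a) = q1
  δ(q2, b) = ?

From the language and accept set, identify what each state tracks — q0: no suffix match; q1: suffix is ba; q2: one trailing b.
Each missing δ(q, a) is the state matching the new tracked value after reading a.
δ(q0, b) = q2; δ(q2, b) = q2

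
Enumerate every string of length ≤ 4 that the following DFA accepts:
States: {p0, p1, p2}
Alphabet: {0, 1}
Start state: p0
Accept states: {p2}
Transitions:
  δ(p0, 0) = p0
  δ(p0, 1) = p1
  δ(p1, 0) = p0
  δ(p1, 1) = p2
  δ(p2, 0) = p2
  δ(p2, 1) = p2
11, 011, 110, 111, 0011, 0110, 0111, 1011, 1100, 1101, 1110, 1111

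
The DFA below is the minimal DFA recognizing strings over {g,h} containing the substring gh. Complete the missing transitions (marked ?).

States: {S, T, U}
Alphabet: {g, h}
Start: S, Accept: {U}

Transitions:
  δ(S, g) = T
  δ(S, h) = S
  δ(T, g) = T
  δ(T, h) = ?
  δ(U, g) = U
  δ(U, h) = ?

From the language and accept set, identify what each state tracks — S: no g seen yet; T: seen a g, waiting for h; U: substring gh seen.
Each missing δ(q, a) is the state matching the new tracked value after reading a.
δ(T, h) = U; δ(U, h) = U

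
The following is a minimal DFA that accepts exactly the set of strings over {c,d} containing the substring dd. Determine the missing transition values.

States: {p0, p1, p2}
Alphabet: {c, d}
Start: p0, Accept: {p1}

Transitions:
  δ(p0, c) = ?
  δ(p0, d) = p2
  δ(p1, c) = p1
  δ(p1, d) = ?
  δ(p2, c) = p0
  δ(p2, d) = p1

From the language and accept set, identify what each state tracks — p0: no progress toward dd; p1: substring dd seen; p2: one trailing d.
Each missing δ(q, a) is the state matching the new tracked value after reading a.
δ(p0, c) = p0; δ(p1, d) = p1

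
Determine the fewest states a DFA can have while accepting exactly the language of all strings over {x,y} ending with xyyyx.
By Myhill–Nerode, count the distinguishable equivalence classes: 6 classes — one per longest suffix of the input that is a prefix of 'xyyyx' (lengths 0 through 5); only the length-5 class is accepting.
6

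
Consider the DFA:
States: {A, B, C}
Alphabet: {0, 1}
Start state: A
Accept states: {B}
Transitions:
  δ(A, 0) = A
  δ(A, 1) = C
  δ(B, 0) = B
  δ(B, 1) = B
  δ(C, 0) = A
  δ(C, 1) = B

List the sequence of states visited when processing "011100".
read '0': A → A
  read '1': A → C
  read '1': C → B
  read '1': B → B
  read '0': B → B
  read '0': B → B
A -> A -> C -> B -> B -> B -> B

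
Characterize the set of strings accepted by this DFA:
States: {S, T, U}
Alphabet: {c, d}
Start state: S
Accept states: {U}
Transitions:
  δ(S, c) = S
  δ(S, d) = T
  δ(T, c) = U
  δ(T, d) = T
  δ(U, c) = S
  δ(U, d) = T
Testing a few strings:
  'cccc' → reject
  'cc' → reject
  'dc' → accept
  'dd' → reject
State roles: S=no suffix match; T=one trailing d; U=suffix is dc
All strings over {c,d} ending with dc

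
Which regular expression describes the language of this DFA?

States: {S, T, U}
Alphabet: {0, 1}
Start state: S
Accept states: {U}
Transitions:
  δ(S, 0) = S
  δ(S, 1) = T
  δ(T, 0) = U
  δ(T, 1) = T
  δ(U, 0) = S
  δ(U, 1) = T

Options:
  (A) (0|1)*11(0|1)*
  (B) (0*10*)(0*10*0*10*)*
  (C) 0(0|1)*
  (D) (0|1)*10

Check each option against the DFA on short strings; one disagreement eliminates an option:
  (A) (0|1)*11(0|1)*: on '10' the DFA goes S → T → U and accepts (U ∈ Accept), but the regex does not match it → eliminate
  (B) (0*10*)(0*10*0*10*)*: on '1' the DFA goes S → T and rejects (T ∉ Accept), but the regex matches it → eliminate
  (C) 0(0|1)*: on '0' the DFA goes S → S and rejects (S ∉ Accept), but the regex matches it → eliminate
  (D) (0|1)*10: agrees with the DFA on every string of length ≤ 6
Only (D) is consistent with the DFA.
(D) (0|1)*10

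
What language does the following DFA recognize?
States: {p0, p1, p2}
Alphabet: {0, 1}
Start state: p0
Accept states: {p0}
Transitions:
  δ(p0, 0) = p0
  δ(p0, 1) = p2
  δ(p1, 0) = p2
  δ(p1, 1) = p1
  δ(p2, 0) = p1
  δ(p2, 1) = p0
Testing a few strings:
  '1' → reject
  '010' → reject
  '01' → reject
  '011' → accept
State roles: p0=value ≡ 0 (mod 3); p1=value ≡ 2 (mod 3); p2=value ≡ 1 (mod 3)
All binary strings representing a multiple of 3 (read in base 2; leading zeros allowed and ε counts as 0)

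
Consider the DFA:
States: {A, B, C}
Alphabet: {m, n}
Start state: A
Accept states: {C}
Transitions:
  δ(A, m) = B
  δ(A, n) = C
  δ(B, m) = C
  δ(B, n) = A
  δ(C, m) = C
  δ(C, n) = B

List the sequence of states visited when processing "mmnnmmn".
read 'm': A → B
  read 'm': B → C
  read 'n': C → B
  read 'n': B → A
  read 'm': A → B
  read 'm': B → C
  read 'n': C → B
A -> B -> C -> B -> A -> B -> C -> B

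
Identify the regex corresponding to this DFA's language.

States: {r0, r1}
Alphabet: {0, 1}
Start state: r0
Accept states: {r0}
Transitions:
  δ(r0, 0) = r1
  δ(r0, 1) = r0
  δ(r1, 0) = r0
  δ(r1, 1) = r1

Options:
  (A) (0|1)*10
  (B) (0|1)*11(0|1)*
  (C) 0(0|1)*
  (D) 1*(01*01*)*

Check each option against the DFA on short strings; one disagreement eliminates an option:
  (A) (0|1)*10: on ε the DFA stays in r0 and accepts (r0 ∈ Accept), but the regex does not match it → eliminate
  (B) (0|1)*11(0|1)*: on ε the DFA stays in r0 and accepts (r0 ∈ Accept), but the regex does not match it → eliminate
  (C) 0(0|1)*: on ε the DFA stays in r0 and accepts (r0 ∈ Accept), but the regex does not match it → eliminate
  (D) 1*(01*01*)*: agrees with the DFA on every string of length ≤ 6
Only (D) is consistent with the DFA.
(D) 1*(01*01*)*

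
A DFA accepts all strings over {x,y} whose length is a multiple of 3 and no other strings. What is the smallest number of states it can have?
By Myhill–Nerode, count the distinguishable equivalence classes: 3 classes — one per residue of the length mod 3; class i is distinguished from class j by any string of length (3 − i) mod 3.
3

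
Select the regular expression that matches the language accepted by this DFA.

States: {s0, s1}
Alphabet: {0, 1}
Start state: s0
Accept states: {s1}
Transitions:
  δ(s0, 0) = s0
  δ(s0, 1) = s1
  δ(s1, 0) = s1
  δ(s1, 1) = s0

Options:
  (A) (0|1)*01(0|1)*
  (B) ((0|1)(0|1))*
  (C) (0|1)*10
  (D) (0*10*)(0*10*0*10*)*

Check each option against the DFA on short strings; one disagreement eliminates an option:
  (A) (0|1)*01(0|1)*: on '1' the DFA goes s0 → s1 and accepts (s1 ∈ Accept), but the regex does not match it → eliminate
  (B) ((0|1)(0|1))*: on ε the DFA stays in s0 and rejects (s0 ∉ Accept), but the regex matches it → eliminate
  (C) (0|1)*10: on '1' the DFA goes s0 → s1 and accepts (s1 ∈ Accept), but the regex does not match it → eliminate
  (D) (0*10*)(0*10*0*10*)*: agrees with the DFA on every string of length ≤ 6
Only (D) is consistent with the DFA.
(D) (0*10*)(0*10*0*10*)*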